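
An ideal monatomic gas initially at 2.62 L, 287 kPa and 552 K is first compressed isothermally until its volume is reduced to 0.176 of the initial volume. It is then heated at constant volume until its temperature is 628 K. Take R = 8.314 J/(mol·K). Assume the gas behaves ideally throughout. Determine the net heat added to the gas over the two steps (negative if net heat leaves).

-1150 J

n = P₁V₁/(RT₁) = 287×2.62/(8.314×552) = 0.164 mol.
Step 1 — Isothermal: T stays 552 K; PV = const ⇒ V₂ = 0.461 L, P₂ = 1630 kPa.
ΔU = 0 (ideal gas, T constant).
W = nRT ln(V₂/V₁) = 0.164×8.314×552×ln(0.176) = -1310 J.
Q = ΔU + W = -1310 J.
State after step 1: P = 1630 kPa, V = 0.461 L, T = 552 K.
Step 2 — Isochoric: V stays 0.461 L; P/T = const ⇒ T₂ = 628 K, P₂ = 1860 kPa.
W = 0 (no volume change).
ΔU = nCvΔT = 0.164×12.5×(628−552) = 155 J.
Q = ΔU = 155 J.
Net over both steps: W = -1310 J, Q = -1150 J, ΔU = 155 J.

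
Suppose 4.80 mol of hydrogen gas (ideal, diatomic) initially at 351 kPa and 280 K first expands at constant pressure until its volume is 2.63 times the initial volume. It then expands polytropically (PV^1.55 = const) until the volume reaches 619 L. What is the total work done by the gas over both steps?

V₁ = nRT₁/P₁ = 4.80×8.314×280/351 = 31.8 L.
Step 1 — Isobaric: P stays 351 kPa; V/T = const ⇒ T₂ = 736 K, V₂ = 83.7 L.
W = PΔV = 351×(83.7−31.8) kPa·L = 18200 J.
ΔU = nCvΔT = 4.80×20.8×(736−280) = 45500 J.
Q = ΔU + W = nCpΔT = 63700 J.
State after step 1: P = 351 kPa, V = 83.7 L, T = 736 K.
Step 2 — Polytropic n=1.55: T₂ = T₁(V₁/V₂)^(n−1) = 736×(0.135)^0.55 = 245 K; P₂ = P₁(V₁/V₂)^n = 15.8 kPa.
W = (P₁V₁−P₂V₂)/(n−1) = (351×83.7−15.8×619)/0.55 = 35700 J.
ΔU = nCvΔT = 4.80×20.8×(245−736) = -49000 J.
Q = ΔU + W = -13400 J.
Net over both steps: W = 53900 J, Q = 50400 J, ΔU = -3490 J.

53900 J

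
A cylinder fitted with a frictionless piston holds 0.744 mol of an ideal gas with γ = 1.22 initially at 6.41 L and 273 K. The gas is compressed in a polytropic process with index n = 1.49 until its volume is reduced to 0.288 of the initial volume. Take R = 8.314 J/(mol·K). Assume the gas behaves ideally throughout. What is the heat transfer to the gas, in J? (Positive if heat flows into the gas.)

P₁ = nRT₁/V₁ = 0.744×8.314×273/6.41 = 263 kPa.
Polytropic n=1.49: T₂ = T₁(V₁/V₂)^(n−1) = 273×(3.47)^0.49 = 502 K; P₂ = P₁(V₁/V₂)^n = 1680 kPa.
W = (P₁V₁−P₂V₂)/(n−1) = (263×6.41−1680×1.85)/0.49 = -2900 J.
ΔU = nCvΔT = 0.744×37.8×(502−273) = 6450 J.
Q = ΔU + W = 3550 J.

3550 J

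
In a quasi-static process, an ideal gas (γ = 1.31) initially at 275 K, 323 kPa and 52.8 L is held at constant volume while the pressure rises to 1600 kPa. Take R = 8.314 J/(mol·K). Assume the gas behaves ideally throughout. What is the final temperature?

Isochoric: V stays 52.8 L; P/T = const ⇒ T₂ = 1360 K, P₂ = 1600 kPa.

1360 K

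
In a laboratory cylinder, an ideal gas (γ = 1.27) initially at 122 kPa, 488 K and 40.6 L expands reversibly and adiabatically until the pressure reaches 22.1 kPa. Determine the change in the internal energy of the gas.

-5590 J

n = P₁V₁/(RT₁) = 122×40.6/(8.314×488) = 1.22 mol.
Adiabatic: T₂/T₁ = (P₂/P₁)^((γ−1)/γ) ⇒ T₂ = 488×(0.181)^0.213 = 339 K; V₂ = 156 L.
For an ideal gas ΔU = nCvΔT with Cv = R/(γ−1) = 30.8 J/(mol·K).
ΔU = 1.22×30.8×(339−488) = -5590 J.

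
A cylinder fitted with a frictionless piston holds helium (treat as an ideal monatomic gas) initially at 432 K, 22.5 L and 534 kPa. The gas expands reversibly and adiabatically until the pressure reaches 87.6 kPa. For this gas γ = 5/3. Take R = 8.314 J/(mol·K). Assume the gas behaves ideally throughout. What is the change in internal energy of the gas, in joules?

-9280 J

n = P₁V₁/(RT₁) = 534×22.5/(8.314×432) = 3.35 mol.
Adiabatic: T₂/T₁ = (P₂/P₁)^((γ−1)/γ) ⇒ T₂ = 432×(0.164)^0.400 = 210 K; V₂ = 66.6 L.
For an ideal gas ΔU = nCvΔT with Cv = (3/2)R = 12.5 J/(mol·K).
ΔU = 3.35×12.5×(210−432) = -9280 J.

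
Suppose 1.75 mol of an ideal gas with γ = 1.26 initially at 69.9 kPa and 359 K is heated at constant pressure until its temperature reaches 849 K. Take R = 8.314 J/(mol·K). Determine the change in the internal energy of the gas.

V₁ = nRT₁/P₁ = 1.75×8.314×359/69.9 = 74.7 L.
Isobaric: P stays 69.9 kPa; V/T = const ⇒ T₂ = 849 K, V₂ = 177 L.
For an ideal gas ΔU = nCvΔT with Cv = R/(γ−1) = 32.0 J/(mol·K).
ΔU = 1.75×32.0×(849−359) = 27400 J.

27400 J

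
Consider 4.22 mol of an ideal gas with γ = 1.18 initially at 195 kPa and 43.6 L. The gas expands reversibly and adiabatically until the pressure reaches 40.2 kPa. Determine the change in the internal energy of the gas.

T₁ = P₁V₁/(nR) = 195×43.6/(4.22×8.314) = 242 K.
Adiabatic: T₂/T₁ = (P₂/P₁)^((γ−1)/γ) ⇒ T₂ = 242×(0.206)^0.153 = 190 K; V₂ = 166 L.
For an ideal gas ΔU = nCvΔT with Cv = R/(γ−1) = 46.2 J/(mol·K).
ΔU = 4.22×46.2×(190−242) = -10100 J.

-10100 J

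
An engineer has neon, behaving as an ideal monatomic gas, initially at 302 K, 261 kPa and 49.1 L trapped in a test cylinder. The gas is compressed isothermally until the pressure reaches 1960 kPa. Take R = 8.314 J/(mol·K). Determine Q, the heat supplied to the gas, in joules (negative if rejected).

n = P₁V₁/(RT₁) = 261×49.1/(8.314×302) = 5.10 mol.
Isothermal: T stays 302 K; PV = const ⇒ V₂ = 6.54 L, P₂ = 1960 kPa.
ΔU = 0 (ideal gas, T constant).
W = nRT ln(V₂/V₁) = 5.10×8.314×302×ln(0.133) = -25800 J.
Q = ΔU + W = -25800 J.

-25800 J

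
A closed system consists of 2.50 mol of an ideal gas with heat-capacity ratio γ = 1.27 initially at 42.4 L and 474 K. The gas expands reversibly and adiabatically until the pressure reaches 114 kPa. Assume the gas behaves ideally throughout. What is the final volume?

74.3 L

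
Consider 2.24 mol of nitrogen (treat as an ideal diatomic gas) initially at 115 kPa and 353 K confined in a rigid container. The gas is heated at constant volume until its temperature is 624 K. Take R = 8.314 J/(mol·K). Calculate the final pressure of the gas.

203 kPa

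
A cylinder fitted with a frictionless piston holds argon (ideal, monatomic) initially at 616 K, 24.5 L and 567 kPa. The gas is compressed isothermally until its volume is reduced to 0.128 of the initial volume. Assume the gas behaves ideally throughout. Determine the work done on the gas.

28600 J

n = P₁V₁/(RT₁) = 567×24.5/(8.314×616) = 2.71 mol.
Isothermal: T stays 616 K; PV = const ⇒ V₂ = 3.14 L, P₂ = 4430 kPa.
W = nRT ln(V₂/V₁) = 2.71×8.314×616×ln(0.128) = -28600 J.
Work done on the gas = −W_by = 28600 J.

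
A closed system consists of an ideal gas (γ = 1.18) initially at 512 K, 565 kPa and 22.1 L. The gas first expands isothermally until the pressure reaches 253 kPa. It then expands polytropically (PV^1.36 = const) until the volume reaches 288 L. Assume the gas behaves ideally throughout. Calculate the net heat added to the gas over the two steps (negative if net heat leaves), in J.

n = P₁V₁/(RT₁) = 565×22.1/(8.314×512) = 2.93 mol.
Step 1 — Isothermal: T stays 512 K; PV = const ⇒ V₂ = 49.4 L, P₂ = 253 kPa.
ΔU = 0 (ideal gas, T constant).
W = nRT ln(V₂/V₁) = 2.93×8.314×512×ln(2.23) = 10000 J.
Q = ΔU + W = 10000 J.
State after step 1: P = 253 kPa, V = 49.4 L, T = 512 K.
Step 2 — Polytropic n=1.36: T₂ = T₁(V₁/V₂)^(n−1) = 512×(0.171)^0.36 = 271 K; P₂ = P₁(V₁/V₂)^n = 23.0 kPa.
W = (P₁V₁−P₂V₂)/(n−1) = (253×49.4−23.0×288)/0.36 = 16300 J.
ΔU = nCvΔT = 2.93×46.2×(271−512) = -32600 J.
Q = ΔU + W = -16300 J.
Net over both steps: W = 26300 J, Q = -6270 J, ΔU = -32600 J.

-6270 J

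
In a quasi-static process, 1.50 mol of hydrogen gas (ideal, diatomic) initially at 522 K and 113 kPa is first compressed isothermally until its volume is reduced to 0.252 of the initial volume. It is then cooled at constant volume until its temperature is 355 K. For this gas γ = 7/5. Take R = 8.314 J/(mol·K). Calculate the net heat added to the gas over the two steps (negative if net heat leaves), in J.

-14200 J

V₁ = nRT₁/P₁ = 1.50×8.314×522/113 = 57.6 L.
Step 1 — Isothermal: T stays 522 K; PV = const ⇒ V₂ = 14.5 L, P₂ = 448 kPa.
ΔU = 0 (ideal gas, T constant).
W = nRT ln(V₂/V₁) = 1.50×8.314×522×ln(0.252) = -8970 J.
Q = ΔU + W = -8970 J.
State after step 1: P = 448 kPa, V = 14.5 L, T = 522 K.
Step 2 — Isochoric: V stays 14.5 L; P/T = const ⇒ T₂ = 355 K, P₂ = 305 kPa.
W = 0 (no volume change).
ΔU = nCvΔT = 1.50×20.8×(355−522) = -5210 J.
Q = ΔU = -5210 J.
Net over both steps: W = -8970 J, Q = -14200 J, ΔU = -5210 J.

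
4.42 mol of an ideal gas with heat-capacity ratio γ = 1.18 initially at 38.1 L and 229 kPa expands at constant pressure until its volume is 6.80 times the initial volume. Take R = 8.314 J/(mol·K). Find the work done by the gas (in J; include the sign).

T₁ = P₁V₁/(nR) = 229×38.1/(4.42×8.314) = 237 K.
Isobaric: P stays 229 kPa; V/T = const ⇒ T₂ = 1610 K, V₂ = 259 L.
W = PΔV = 229×(259−38.1) kPa·L = 50600 J.

50600 J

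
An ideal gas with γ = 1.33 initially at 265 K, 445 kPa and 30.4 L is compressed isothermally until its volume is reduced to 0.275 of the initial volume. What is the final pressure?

1620 kPa

Isothermal: T stays 265 K; PV = const ⇒ V₂ = 8.36 L, P₂ = 1620 kPa.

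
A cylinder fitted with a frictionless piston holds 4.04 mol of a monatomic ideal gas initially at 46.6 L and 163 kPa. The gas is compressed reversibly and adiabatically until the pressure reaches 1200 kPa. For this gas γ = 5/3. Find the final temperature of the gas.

503 K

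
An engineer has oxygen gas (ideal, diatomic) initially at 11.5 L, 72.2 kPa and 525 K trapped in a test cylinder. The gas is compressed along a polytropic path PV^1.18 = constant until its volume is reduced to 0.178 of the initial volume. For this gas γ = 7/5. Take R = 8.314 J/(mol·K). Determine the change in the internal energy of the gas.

756 J

n = P₁V₁/(RT₁) = 72.2×11.5/(8.314×525) = 0.190 mol.
Polytropic n=1.18: T₂ = T₁(V₁/V₂)^(n−1) = 525×(5.62)^0.18 = 716 K; P₂ = P₁(V₁/V₂)^n = 553 kPa.
For an ideal gas ΔU = nCvΔT with Cv = (5/2)R = 20.8 J/(mol·K).
ΔU = 0.190×20.8×(716−525) = 756 J.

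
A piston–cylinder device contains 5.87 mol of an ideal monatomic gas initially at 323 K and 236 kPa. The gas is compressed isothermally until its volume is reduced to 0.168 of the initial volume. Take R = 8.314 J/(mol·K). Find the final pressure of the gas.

1400 kPa

V₁ = nRT₁/P₁ = 5.87×8.314×323/236 = 66.8 L.
Isothermal: T stays 323 K; PV = const ⇒ V₂ = 11.2 L, P₂ = 1400 kPa.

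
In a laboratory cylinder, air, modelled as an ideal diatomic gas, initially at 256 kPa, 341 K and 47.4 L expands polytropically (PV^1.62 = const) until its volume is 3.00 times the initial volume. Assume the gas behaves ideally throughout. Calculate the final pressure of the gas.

43.2 kPa

Polytropic n=1.62: T₂ = T₁(V₁/V₂)^(n−1) = 341×(0.333)^0.62 = 173 K; P₂ = P₁(V₁/V₂)^n = 43.2 kPa.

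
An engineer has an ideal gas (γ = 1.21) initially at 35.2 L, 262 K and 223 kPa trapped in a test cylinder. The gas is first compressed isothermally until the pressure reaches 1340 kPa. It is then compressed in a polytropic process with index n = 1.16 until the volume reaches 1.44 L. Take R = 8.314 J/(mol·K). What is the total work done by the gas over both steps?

-26400 J

n = P₁V₁/(RT₁) = 223×35.2/(8.314×262) = 3.60 mol.
Step 1 — Isothermal: T stays 262 K; PV = const ⇒ V₂ = 5.86 L, P₂ = 1340 kPa.
ΔU = 0 (ideal gas, T constant).
W = nRT ln(V₂/V₁) = 3.60×8.314×262×ln(0.166) = -14100 J.
Q = ΔU + W = -14100 J.
State after step 1: P = 1340 kPa, V = 5.86 L, T = 262 K.
Step 2 — Polytropic n=1.16: T₂ = T₁(V₁/V₂)^(n−1) = 262×(4.07)^0.16 = 328 K; P₂ = P₁(V₁/V₂)^n = 6820 kPa.
W = (P₁V₁−P₂V₂)/(n−1) = (1340×5.86−6820×1.44)/0.16 = -12300 J.
ΔU = nCvΔT = 3.60×39.6×(328−262) = 9410 J.
Q = ΔU + W = -2940 J.
Net over both steps: W = -26400 J, Q = -17000 J, ΔU = 9410 J.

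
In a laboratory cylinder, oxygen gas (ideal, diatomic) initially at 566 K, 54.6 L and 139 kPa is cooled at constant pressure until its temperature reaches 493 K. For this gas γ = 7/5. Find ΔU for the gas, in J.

-2450 J

n = P₁V₁/(RT₁) = 139×54.6/(8.314×566) = 1.61 mol.
Isobaric: P stays 139 kPa; V/T = const ⇒ T₂ = 493 K, V₂ = 47.6 L.
For an ideal gas ΔU = nCvΔT with Cv = (5/2)R = 20.8 J/(mol·K).
ΔU = 1.61×20.8×(493−566) = -2450 J.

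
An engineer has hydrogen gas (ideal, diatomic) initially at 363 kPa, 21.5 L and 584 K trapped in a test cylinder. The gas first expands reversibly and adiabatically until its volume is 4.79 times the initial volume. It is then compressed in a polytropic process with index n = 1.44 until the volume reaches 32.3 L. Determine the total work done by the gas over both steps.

n = P₁V₁/(RT₁) = 363×21.5/(8.314×584) = 1.61 mol.
Step 1 — Adiabatic: TV^(γ−1) = const ⇒ T₂ = 584×(0.209)^0.400 = 312 K; PV^γ = const ⇒ P₂ = 40.5 kPa.
ΔU = nCvΔT = 1.61×20.8×(312−584) = -9080 J.
Q = 0 for an adiabatic process, so W = −ΔU = 9080 J.
State after step 1: P = 40.5 kPa, V = 103 L, T = 312 K.
Step 2 — Polytropic n=1.44: T₂ = T₁(V₁/V₂)^(n−1) = 312×(3.19)^0.44 = 520 K; P₂ = P₁(V₁/V₂)^n = 215 kPa.
W = (P₁V₁−P₂V₂)/(n−1) = (40.5×103−215×32.3)/0.44 = -6310 J.
ΔU = nCvΔT = 1.61×20.8×(520−312) = 6940 J.
Q = ΔU + W = 631 J.
Net over both steps: W = 2780 J, Q = 631 J, ΔU = -2140 J.

2780 J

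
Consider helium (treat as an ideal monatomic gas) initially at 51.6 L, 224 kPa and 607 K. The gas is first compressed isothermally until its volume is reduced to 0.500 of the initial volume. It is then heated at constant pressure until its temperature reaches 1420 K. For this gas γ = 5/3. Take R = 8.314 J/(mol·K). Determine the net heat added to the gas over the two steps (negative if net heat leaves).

30700 J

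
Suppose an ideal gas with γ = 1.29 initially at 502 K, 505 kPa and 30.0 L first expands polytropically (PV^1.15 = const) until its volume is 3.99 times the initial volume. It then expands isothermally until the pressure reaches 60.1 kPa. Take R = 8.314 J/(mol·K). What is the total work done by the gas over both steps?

n = P₁V₁/(RT₁) = 505×30.0/(8.314×502) = 3.63 mol.
Step 1 — Polytropic n=1.15: T₂ = T₁(V₁/V₂)^(n−1) = 502×(0.251)^0.15 = 408 K; P₂ = P₁(V₁/V₂)^n = 103 kPa.
W = (P₁V₁−P₂V₂)/(n−1) = (505×30.0−103×120)/0.15 = 18900 J.
ΔU = nCvΔT = 3.63×28.7×(408−502) = -9790 J.
Q = ΔU + W = 9140 J.
State after step 1: P = 103 kPa, V = 120 L, T = 408 K.
Step 2 — Isothermal: T stays 408 K; PV = const ⇒ V₂ = 205 L, P₂ = 60.1 kPa.
ΔU = 0 (ideal gas, T constant).
W = nRT ln(V₂/V₁) = 3.63×8.314×408×ln(1.71) = 6610 J.
Q = ΔU + W = 6610 J.
Net over both steps: W = 25500 J, Q = 15800 J, ΔU = -9790 J.

25500 J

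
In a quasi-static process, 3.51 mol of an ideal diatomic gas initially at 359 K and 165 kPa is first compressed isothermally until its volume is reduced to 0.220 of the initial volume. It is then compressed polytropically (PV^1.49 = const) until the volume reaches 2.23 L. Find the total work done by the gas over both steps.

-47000 J

V₁ = nRT₁/P₁ = 3.51×8.314×359/165 = 63.5 L.
Step 1 — Isothermal: T stays 359 K; PV = const ⇒ V₂ = 14.0 L, P₂ = 750 kPa.
ΔU = 0 (ideal gas, T constant).
W = nRT ln(V₂/V₁) = 3.51×8.314×359×ln(0.220) = -15900 J.
Q = ΔU + W = -15900 J.
State after step 1: P = 750 kPa, V = 14.0 L, T = 359 K.
Step 2 — Polytropic n=1.49: T₂ = T₁(V₁/V₂)^(n−1) = 359×(6.26)^0.49 = 882 K; P₂ = P₁(V₁/V₂)^n = 11500 kPa.
W = (P₁V₁−P₂V₂)/(n−1) = (750×14.0−11500×2.23)/0.49 = -31200 J.
ΔU = nCvΔT = 3.51×20.8×(882−359) = 38200 J.
Q = ΔU + W = 7010 J.
Net over both steps: W = -47000 J, Q = -8850 J, ΔU = 38200 J.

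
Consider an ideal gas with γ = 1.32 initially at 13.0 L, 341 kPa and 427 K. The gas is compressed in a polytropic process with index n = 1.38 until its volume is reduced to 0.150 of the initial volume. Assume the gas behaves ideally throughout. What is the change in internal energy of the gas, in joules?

14600 J

n = P₁V₁/(RT₁) = 341×13.0/(8.314×427) = 1.25 mol.
Polytropic n=1.38: T₂ = T₁(V₁/V₂)^(n−1) = 427×(6.67)^0.38 = 878 K; P₂ = P₁(V₁/V₂)^n = 4670 kPa.
For an ideal gas ΔU = nCvΔT with Cv = R/(γ−1) = 26.0 J/(mol·K).
ΔU = 1.25×26.0×(878−427) = 14600 J.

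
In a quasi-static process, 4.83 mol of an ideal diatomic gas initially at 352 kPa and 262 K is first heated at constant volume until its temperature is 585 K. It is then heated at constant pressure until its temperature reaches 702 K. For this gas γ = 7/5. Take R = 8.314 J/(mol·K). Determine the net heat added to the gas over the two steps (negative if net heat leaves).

V₁ = nRT₁/P₁ = 4.83×8.314×262/352 = 29.9 L.
Step 1 — Isochoric: V stays 29.9 L; P/T = const ⇒ T₂ = 585 K, P₂ = 786 kPa.
W = 0 (no volume change).
ΔU = nCvΔT = 4.83×20.8×(585−262) = 32400 J.
Q = ΔU = 32400 J.
State after step 1: P = 786 kPa, V = 29.9 L, T = 585 K.
Step 2 — Isobaric: P stays 786 kPa; V/T = const ⇒ T₂ = 702 K, V₂ = 35.9 L.
W = PΔV = 786×(35.9−29.9) kPa·L = 4700 J.
ΔU = nCvΔT = 4.83×20.8×(702−585) = 11700 J.
Q = ΔU + W = nCpΔT = 16400 J.
Net over both steps: W = 4700 J, Q = 48900 J, ΔU = 44200 J.

48900 J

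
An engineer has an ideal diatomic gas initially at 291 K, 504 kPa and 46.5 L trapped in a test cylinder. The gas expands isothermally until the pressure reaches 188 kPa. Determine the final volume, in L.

125 L

Isothermal: T stays 291 K; PV = const ⇒ V₂ = 125 L, P₂ = 188 kPa.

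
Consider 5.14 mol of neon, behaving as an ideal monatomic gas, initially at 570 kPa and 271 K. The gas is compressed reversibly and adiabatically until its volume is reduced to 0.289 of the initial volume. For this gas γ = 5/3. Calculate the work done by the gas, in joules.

V₁ = nRT₁/P₁ = 5.14×8.314×271/570 = 20.3 L.
Adiabatic: TV^(γ−1) = const ⇒ T₂ = 271×(3.46)^0.667 = 620 K; PV^γ = const ⇒ P₂ = 4510 kPa.
ΔU = nCvΔT = 5.14×12.5×(620−271) = 22400 J.
Q = 0 for an adiabatic process, so W = −ΔU = -22400 J.

-22400 J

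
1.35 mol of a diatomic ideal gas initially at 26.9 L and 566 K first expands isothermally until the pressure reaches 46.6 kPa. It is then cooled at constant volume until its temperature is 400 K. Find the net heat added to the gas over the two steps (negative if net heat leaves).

5650 J

P₁ = nRT₁/V₁ = 1.35×8.314×566/26.9 = 236 kPa.
Step 1 — Isothermal: T stays 566 K; PV = const ⇒ V₂ = 136 L, P₂ = 46.6 kPa.
ΔU = 0 (ideal gas, T constant).
W = nRT ln(V₂/V₁) = 1.35×8.314×566×ln(5.07) = 10300 J.
Q = ΔU + W = 10300 J.
State after step 1: P = 46.6 kPa, V = 136 L, T = 566 K.
Step 2 — Isochoric: V stays 136 L; P/T = const ⇒ T₂ = 400 K, P₂ = 32.9 kPa.
W = 0 (no volume change).
ΔU = nCvΔT = 1.35×20.8×(400−566) = -4660 J.
Q = ΔU = -4660 J.
Net over both steps: W = 10300 J, Q = 5650 J, ΔU = -4660 J.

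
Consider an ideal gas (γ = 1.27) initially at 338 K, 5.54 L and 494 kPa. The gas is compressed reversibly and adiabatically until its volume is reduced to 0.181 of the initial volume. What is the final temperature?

Adiabatic: TV^(γ−1) = const ⇒ T₂ = 338×(5.52)^0.270 = 536 K; PV^γ = const ⇒ P₂ = 4330 kPa.

536 K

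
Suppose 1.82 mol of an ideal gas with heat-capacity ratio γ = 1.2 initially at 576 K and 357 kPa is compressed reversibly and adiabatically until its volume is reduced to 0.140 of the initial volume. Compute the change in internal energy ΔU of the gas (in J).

21000 J

V₁ = nRT₁/P₁ = 1.82×8.314×576/357 = 24.4 L.
Adiabatic: TV^(γ−1) = const ⇒ T₂ = 576×(7.14)^0.200 = 853 K; PV^γ = const ⇒ P₂ = 3780 kPa.
For an ideal gas ΔU = nCvΔT with Cv = R/(γ−1) = 41.6 J/(mol·K).
ΔU = 1.82×41.6×(853−576) = 21000 J.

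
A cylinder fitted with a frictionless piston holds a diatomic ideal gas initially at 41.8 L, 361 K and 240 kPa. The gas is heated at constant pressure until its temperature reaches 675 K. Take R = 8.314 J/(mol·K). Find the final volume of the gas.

78.2 L

Isobaric: P stays 240 kPa; V/T = const ⇒ T₂ = 675 K, V₂ = 78.2 L.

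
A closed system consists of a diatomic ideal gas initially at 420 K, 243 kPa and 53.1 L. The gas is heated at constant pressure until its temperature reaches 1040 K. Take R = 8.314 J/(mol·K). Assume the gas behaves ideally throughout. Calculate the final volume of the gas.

131 L

Isobaric: P stays 243 kPa; V/T = const ⇒ T₂ = 1040 K, V₂ = 131 L.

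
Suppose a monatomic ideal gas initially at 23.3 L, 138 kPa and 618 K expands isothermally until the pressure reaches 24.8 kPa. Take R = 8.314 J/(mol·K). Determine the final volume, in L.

130 L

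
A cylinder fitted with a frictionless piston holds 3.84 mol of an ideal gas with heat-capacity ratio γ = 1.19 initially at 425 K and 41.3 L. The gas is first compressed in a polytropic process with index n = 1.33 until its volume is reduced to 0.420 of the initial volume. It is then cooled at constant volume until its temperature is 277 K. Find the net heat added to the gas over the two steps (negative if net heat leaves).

-38500 J

P₁ = nRT₁/V₁ = 3.84×8.314×425/41.3 = 329 kPa.
Step 1 — Polytropic n=1.33: T₂ = T₁(V₁/V₂)^(n−1) = 425×(2.38)^0.33 = 566 K; P₂ = P₁(V₁/V₂)^n = 1040 kPa.
W = (P₁V₁−P₂V₂)/(n−1) = (329×41.3−1040×17.3)/0.33 = -13600 J.
ΔU = nCvΔT = 3.84×43.8×(566−425) = 23700 J.
Q = ΔU + W = 10000 J.
State after step 1: P = 1040 kPa, V = 17.3 L, T = 566 K.
Step 2 — Isochoric: V stays 17.3 L; P/T = const ⇒ T₂ = 277 K, P₂ = 510 kPa.
W = 0 (no volume change).
ΔU = nCvΔT = 3.84×43.8×(277−566) = -48500 J.
Q = ΔU = -48500 J.
Net over both steps: W = -13600 J, Q = -38500 J, ΔU = -24900 J.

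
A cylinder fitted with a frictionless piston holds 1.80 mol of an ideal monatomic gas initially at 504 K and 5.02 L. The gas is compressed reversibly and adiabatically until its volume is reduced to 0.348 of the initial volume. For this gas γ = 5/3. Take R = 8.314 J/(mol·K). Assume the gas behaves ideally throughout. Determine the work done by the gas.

P₁ = nRT₁/V₁ = 1.80×8.314×504/5.02 = 1500 kPa.
Adiabatic: TV^(γ−1) = const ⇒ T₂ = 504×(2.87)^0.667 = 1020 K; PV^γ = const ⇒ P₂ = 8730 kPa.
ΔU = nCvΔT = 1.80×12.5×(1020−504) = 11600 J.
Q = 0 for an adiabatic process, so W = −ΔU = -11600 J.

-11600 J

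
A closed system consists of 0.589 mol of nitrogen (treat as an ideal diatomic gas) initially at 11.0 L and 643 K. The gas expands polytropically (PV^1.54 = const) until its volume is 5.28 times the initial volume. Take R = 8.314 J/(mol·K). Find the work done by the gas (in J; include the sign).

P₁ = nRT₁/V₁ = 0.589×8.314×643/11.0 = 286 kPa.
Polytropic n=1.54: T₂ = T₁(V₁/V₂)^(n−1) = 643×(0.189)^0.54 = 262 K; P₂ = P₁(V₁/V₂)^n = 22.1 kPa.
W = (P₁V₁−P₂V₂)/(n−1) = (286×11.0−22.1×58.1)/0.54 = 3460 J.

3460 J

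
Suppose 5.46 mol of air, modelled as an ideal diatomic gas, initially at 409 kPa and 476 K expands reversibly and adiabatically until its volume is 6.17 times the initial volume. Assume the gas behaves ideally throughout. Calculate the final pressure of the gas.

32.0 kPa

V₁ = nRT₁/P₁ = 5.46×8.314×476/409 = 52.8 L.
Adiabatic: TV^(γ−1) = const ⇒ T₂ = 476×(0.162)^0.400 = 230 K; PV^γ = const ⇒ P₂ = 32.0 kPa.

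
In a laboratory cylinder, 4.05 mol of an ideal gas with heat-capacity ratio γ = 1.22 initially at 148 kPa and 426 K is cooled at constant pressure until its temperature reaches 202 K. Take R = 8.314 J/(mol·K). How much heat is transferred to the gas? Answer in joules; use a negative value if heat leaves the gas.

V₁ = nRT₁/P₁ = 4.05×8.314×426/148 = 96.9 L.
Isobaric: P stays 148 kPa; V/T = const ⇒ T₂ = 202 K, V₂ = 46.0 L.
W = PΔV = 148×(46.0−96.9) kPa·L = -7540 J.
ΔU = nCvΔT = 4.05×37.8×(202−426) = -34300 J.
Q = ΔU + W = nCpΔT = -41800 J.

-41800 J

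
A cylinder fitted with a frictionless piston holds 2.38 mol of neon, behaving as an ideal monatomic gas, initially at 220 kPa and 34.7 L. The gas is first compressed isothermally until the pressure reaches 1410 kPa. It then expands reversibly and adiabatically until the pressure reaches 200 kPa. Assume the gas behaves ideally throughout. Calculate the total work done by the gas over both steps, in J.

-7970 J

T₁ = P₁V₁/(nR) = 220×34.7/(2.38×8.314) = 386 K.
Step 1 — Isothermal: T stays 386 K; PV = const ⇒ V₂ = 5.41 L, P₂ = 1410 kPa.
ΔU = 0 (ideal gas, T constant).
W = nRT ln(V₂/V₁) = 2.38×8.314×386×ln(0.156) = -14200 J.
Q = ΔU + W = -14200 J.
State after step 1: P = 1410 kPa, V = 5.41 L, T = 386 K.
Step 2 — Adiabatic: T₂/T₁ = (P₂/P₁)^((γ−1)/γ) ⇒ T₂ = 386×(0.142)^0.400 = 177 K; V₂ = 17.5 L.
ΔU = nCvΔT = 2.38×12.5×(177−386) = -6210 J.
Q = 0 for an adiabatic process, so W = −ΔU = 6210 J.
Net over both steps: W = -7970 J, Q = -14200 J, ΔU = -6210 J.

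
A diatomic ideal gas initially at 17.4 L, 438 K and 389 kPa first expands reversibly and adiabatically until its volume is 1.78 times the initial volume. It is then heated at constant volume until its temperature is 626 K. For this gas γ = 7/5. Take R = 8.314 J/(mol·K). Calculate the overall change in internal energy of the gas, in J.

n = P₁V₁/(RT₁) = 389×17.4/(8.314×438) = 1.86 mol.
Step 1 — Adiabatic: TV^(γ−1) = const ⇒ T₂ = 438×(0.562)^0.400 = 348 K; PV^γ = const ⇒ P₂ = 174 kPa.
ΔU = nCvΔT = 1.86×20.8×(348−438) = -3490 J.
Q = 0 for an adiabatic process, so W = −ΔU = 3490 J.
State after step 1: P = 174 kPa, V = 31.0 L, T = 348 K.
Step 2 — Isochoric: V stays 31.0 L; P/T = const ⇒ T₂ = 626 K, P₂ = 312 kPa.
W = 0 (no volume change).
ΔU = nCvΔT = 1.86×20.8×(626−348) = 10700 J.
Q = ΔU = 10700 J.
Net over both steps: W = 3490 J, Q = 10700 J, ΔU = 7260 J.

7260 J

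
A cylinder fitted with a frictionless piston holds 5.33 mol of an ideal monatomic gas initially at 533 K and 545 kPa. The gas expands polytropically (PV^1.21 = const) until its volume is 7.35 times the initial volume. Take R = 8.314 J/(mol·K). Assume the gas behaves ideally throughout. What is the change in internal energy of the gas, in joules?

V₁ = nRT₁/P₁ = 5.33×8.314×533/545 = 43.3 L.
Polytropic n=1.21: T₂ = T₁(V₁/V₂)^(n−1) = 533×(0.136)^0.21 = 351 K; P₂ = P₁(V₁/V₂)^n = 48.8 kPa.
For an ideal gas ΔU = nCvΔT with Cv = (3/2)R = 12.5 J/(mol·K).
ΔU = 5.33×12.5×(351−533) = -12100 J.

-12100 J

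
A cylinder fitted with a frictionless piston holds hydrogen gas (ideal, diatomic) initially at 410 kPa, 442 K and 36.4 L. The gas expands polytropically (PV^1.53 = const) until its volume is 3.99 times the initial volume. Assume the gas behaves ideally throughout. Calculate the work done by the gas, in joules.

14600 J

n = P₁V₁/(RT₁) = 410×36.4/(8.314×442) = 4.06 mol.
Polytropic n=1.53: T₂ = T₁(V₁/V₂)^(n−1) = 442×(0.251)^0.53 = 212 K; P₂ = P₁(V₁/V₂)^n = 49.4 kPa.
W = (P₁V₁−P₂V₂)/(n−1) = (410×36.4−49.4×145)/0.53 = 14600 J.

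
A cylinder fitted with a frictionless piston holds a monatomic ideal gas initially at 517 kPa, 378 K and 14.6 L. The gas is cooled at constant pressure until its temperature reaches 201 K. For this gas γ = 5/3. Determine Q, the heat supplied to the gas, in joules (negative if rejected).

-8840 J

n = P₁V₁/(RT₁) = 517×14.6/(8.314×378) = 2.40 mol.
Isobaric: P stays 517 kPa; V/T = const ⇒ T₂ = 201 K, V₂ = 7.76 L.
W = PΔV = 517×(7.76−14.6) kPa·L = -3530 J.
ΔU = nCvΔT = 2.40×12.5×(201−378) = -5300 J.
Q = ΔU + W = nCpΔT = -8840 J.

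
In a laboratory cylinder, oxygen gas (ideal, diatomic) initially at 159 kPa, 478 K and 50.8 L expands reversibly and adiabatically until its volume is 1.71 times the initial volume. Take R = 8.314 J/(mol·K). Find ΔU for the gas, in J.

-3900 J

n = P₁V₁/(RT₁) = 159×50.8/(8.314×478) = 2.03 mol.
Adiabatic: TV^(γ−1) = const ⇒ T₂ = 478×(0.585)^0.400 = 386 K; PV^γ = const ⇒ P₂ = 75.0 kPa.
For an ideal gas ΔU = nCvΔT with Cv = (5/2)R = 20.8 J/(mol·K).
ΔU = 2.03×20.8×(386−478) = -3900 J.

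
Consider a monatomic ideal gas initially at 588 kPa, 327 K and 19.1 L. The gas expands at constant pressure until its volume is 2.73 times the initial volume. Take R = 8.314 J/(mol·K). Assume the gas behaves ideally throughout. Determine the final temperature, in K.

Isobaric: P stays 588 kPa; V/T = const ⇒ T₂ = 893 K, V₂ = 52.1 L.

893 K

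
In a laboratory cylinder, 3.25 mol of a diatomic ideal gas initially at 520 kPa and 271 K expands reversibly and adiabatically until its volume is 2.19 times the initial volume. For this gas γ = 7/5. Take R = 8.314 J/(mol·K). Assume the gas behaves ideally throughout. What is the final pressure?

174 kPa

V₁ = nRT₁/P₁ = 3.25×8.314×271/520 = 14.1 L.
Adiabatic: TV^(γ−1) = const ⇒ T₂ = 271×(0.457)^0.400 = 198 K; PV^γ = const ⇒ P₂ = 174 kPa.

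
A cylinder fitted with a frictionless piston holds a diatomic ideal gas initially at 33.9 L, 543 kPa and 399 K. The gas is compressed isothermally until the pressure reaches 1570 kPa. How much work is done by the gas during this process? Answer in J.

-19500 J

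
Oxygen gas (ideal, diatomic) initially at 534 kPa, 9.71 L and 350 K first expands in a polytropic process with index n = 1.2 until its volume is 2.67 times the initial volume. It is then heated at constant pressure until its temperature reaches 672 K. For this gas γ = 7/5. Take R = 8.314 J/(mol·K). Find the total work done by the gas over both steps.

10300 J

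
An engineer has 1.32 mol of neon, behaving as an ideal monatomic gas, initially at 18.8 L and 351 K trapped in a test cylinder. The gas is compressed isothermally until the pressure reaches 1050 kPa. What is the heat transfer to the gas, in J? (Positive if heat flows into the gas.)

-6290 J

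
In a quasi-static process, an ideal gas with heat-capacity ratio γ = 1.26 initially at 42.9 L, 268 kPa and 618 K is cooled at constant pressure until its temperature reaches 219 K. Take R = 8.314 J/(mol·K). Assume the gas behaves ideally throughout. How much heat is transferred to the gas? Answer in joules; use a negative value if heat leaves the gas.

-36000 J

n = P₁V₁/(RT₁) = 268×42.9/(8.314×618) = 2.24 mol.
Isobaric: P stays 268 kPa; V/T = const ⇒ T₂ = 219 K, V₂ = 15.2 L.
W = PΔV = 268×(15.2−42.9) kPa·L = -7420 J.
ΔU = nCvΔT = 2.24×32.0×(219−618) = -28500 J.
Q = ΔU + W = nCpΔT = -36000 J.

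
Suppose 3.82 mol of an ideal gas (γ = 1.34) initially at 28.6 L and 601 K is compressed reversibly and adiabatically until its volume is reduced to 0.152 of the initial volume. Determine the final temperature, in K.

1140 K

P₁ = nRT₁/V₁ = 3.82×8.314×601/28.6 = 667 kPa.
Adiabatic: TV^(γ−1) = const ⇒ T₂ = 601×(6.58)^0.340 = 1140 K; PV^γ = const ⇒ P₂ = 8330 kPa.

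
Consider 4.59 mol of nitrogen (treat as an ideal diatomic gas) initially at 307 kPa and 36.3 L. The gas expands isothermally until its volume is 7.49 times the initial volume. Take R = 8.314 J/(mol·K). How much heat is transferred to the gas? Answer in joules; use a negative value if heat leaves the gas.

22400 J

T₁ = P₁V₁/(nR) = 307×36.3/(4.59×8.314) = 292 K.
Isothermal: T stays 292 K; PV = const ⇒ V₂ = 272 L, P₂ = 41.0 kPa.
ΔU = 0 (ideal gas, T constant).
W = nRT ln(V₂/V₁) = 4.59×8.314×292×ln(7.49) = 22400 J.
Q = ΔU + W = 22400 J.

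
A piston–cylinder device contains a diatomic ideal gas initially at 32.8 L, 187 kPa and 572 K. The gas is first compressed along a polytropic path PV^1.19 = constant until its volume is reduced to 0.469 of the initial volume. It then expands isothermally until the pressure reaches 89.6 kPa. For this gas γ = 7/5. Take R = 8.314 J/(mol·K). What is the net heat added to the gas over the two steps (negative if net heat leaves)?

8970 J

n = P₁V₁/(RT₁) = 187×32.8/(8.314×572) = 1.29 mol.
Step 1 — Polytropic n=1.19: T₂ = T₁(V₁/V₂)^(n−1) = 572×(2.13)^0.19 = 661 K; P₂ = P₁(V₁/V₂)^n = 460 kPa.
W = (P₁V₁−P₂V₂)/(n−1) = (187×32.8−460×15.4)/0.19 = -4990 J.
ΔU = nCvΔT = 1.29×20.8×(661−572) = 2370 J.
Q = ΔU + W = -2620 J.
State after step 1: P = 460 kPa, V = 15.4 L, T = 661 K.
Step 2 — Isothermal: T stays 661 K; PV = const ⇒ V₂ = 79.0 L, P₂ = 89.6 kPa.
ΔU = 0 (ideal gas, T constant).
W = nRT ln(V₂/V₁) = 1.29×8.314×661×ln(5.14) = 11600 J.
Q = ΔU + W = 11600 J.
Net over both steps: W = 6600 J, Q = 8970 J, ΔU = 2370 J.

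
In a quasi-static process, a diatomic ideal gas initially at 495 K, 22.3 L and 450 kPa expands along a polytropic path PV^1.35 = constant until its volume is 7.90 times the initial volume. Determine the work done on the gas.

n = P₁V₁/(RT₁) = 450×22.3/(8.314×495) = 2.44 mol.
Polytropic n=1.35: T₂ = T₁(V₁/V₂)^(n−1) = 495×(0.127)^0.35 = 240 K; P₂ = P₁(V₁/V₂)^n = 27.6 kPa.
W = (P₁V₁−P₂V₂)/(n−1) = (450×22.3−27.6×176)/0.35 = 14800 J.
Work done on the gas = −W_by = -14800 J.

-14800 J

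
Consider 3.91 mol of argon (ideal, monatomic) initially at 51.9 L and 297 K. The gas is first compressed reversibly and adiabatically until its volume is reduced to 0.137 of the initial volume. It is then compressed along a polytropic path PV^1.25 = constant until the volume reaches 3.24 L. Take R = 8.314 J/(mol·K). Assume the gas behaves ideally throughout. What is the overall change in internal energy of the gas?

P₁ = nRT₁/V₁ = 3.91×8.314×297/51.9 = 186 kPa.
Step 1 — Adiabatic: TV^(γ−1) = const ⇒ T₂ = 297×(7.30)^0.667 = 1120 K; PV^γ = const ⇒ P₂ = 5110 kPa.
ΔU = nCvΔT = 3.91×12.5×(1120−297) = 40000 J.
Q = 0 for an adiabatic process, so W = −ΔU = -40000 J.
State after step 1: P = 5110 kPa, V = 7.11 L, T = 1120 K.
Step 2 — Polytropic n=1.25: T₂ = T₁(V₁/V₂)^(n−1) = 1120×(2.19)^0.25 = 1360 K; P₂ = P₁(V₁/V₂)^n = 13600 kPa.
W = (P₁V₁−P₂V₂)/(n−1) = (5110×7.11−13600×3.24)/0.25 = -31600 J.
ΔU = nCvΔT = 3.91×12.5×(1360−1120) = 11800 J.
Q = ΔU + W = -19700 J.
Net over both steps: W = -71600 J, Q = -19700 J, ΔU = 51800 J.

51800 J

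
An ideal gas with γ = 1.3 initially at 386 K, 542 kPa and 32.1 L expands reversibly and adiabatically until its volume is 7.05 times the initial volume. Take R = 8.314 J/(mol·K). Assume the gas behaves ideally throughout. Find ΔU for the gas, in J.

-25700 J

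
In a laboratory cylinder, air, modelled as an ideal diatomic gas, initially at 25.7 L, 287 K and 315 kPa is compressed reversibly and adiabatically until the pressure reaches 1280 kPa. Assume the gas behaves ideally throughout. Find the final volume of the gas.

Adiabatic: T₂/T₁ = (P₂/P₁)^((γ−1)/γ) ⇒ T₂ = 287×(4.06)^0.286 = 428 K; V₂ = 9.44 L.

9.44 L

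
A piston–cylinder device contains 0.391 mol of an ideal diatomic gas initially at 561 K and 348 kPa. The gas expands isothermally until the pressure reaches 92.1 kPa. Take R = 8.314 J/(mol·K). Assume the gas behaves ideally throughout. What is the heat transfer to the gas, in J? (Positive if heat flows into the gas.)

V₁ = nRT₁/P₁ = 0.391×8.314×561/348 = 5.24 L.
Isothermal: T stays 561 K; PV = const ⇒ V₂ = 19.8 L, P₂ = 92.1 kPa.
ΔU = 0 (ideal gas, T constant).
W = nRT ln(V₂/V₁) = 0.391×8.314×561×ln(3.78) = 2420 J.
Q = ΔU + W = 2420 J.

2420 J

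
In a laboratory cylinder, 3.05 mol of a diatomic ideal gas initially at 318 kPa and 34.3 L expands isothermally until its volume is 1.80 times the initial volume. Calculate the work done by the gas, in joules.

T₁ = P₁V₁/(nR) = 318×34.3/(3.05×8.314) = 430 K.
Isothermal: T stays 430 K; PV = const ⇒ V₂ = 61.7 L, P₂ = 177 kPa.
W = nRT ln(V₂/V₁) = 3.05×8.314×430×ln(1.80) = 6410 J.

6410 J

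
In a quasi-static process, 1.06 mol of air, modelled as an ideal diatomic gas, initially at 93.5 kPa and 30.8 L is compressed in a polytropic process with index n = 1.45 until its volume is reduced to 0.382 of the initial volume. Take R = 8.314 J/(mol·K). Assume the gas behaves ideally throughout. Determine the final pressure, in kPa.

T₁ = P₁V₁/(nR) = 93.5×30.8/(1.06×8.314) = 327 K.
Polytropic n=1.45: T₂ = T₁(V₁/V₂)^(n−1) = 327×(2.62)^0.45 = 504 K; P₂ = P₁(V₁/V₂)^n = 377 kPa.

377 kPa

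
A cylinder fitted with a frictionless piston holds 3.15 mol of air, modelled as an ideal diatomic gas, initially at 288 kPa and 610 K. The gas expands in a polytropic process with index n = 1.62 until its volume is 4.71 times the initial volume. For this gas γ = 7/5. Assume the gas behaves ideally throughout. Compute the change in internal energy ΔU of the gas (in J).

V₁ = nRT₁/P₁ = 3.15×8.314×610/288 = 55.5 L.
Polytropic n=1.62: T₂ = T₁(V₁/V₂)^(n−1) = 610×(0.212)^0.62 = 233 K; P₂ = P₁(V₁/V₂)^n = 23.4 kPa.
For an ideal gas ΔU = nCvΔT with Cv = (5/2)R = 20.8 J/(mol·K).
ΔU = 3.15×20.8×(233−610) = -24700 J.

-24700 J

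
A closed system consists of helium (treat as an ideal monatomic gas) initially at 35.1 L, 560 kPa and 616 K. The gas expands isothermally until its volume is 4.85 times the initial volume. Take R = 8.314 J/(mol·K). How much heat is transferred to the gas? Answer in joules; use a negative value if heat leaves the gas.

n = P₁V₁/(RT₁) = 560×35.1/(8.314×616) = 3.84 mol.
Isothermal: T stays 616 K; PV = const ⇒ V₂ = 170 L, P₂ = 115 kPa.
ΔU = 0 (ideal gas, T constant).
W = nRT ln(V₂/V₁) = 3.84×8.314×616×ln(4.85) = 31000 J.
Q = ΔU + W = 31000 J.

31000 J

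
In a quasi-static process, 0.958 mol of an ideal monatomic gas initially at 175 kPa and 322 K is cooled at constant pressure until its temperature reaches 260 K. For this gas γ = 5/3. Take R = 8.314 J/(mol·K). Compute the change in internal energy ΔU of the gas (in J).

-741 J

V₁ = nRT₁/P₁ = 0.958×8.314×322/175 = 14.7 L.
Isobaric: P stays 175 kPa; V/T = const ⇒ T₂ = 260 K, V₂ = 11.8 L.
For an ideal gas ΔU = nCvΔT with Cv = (3/2)R = 12.5 J/(mol·K).
ΔU = 0.958×12.5×(260−322) = -741 J.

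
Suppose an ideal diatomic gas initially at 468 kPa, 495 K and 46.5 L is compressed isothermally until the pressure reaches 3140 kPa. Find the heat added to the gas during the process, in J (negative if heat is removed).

n = P₁V₁/(RT₁) = 468×46.5/(8.314×495) = 5.29 mol.
Isothermal: T stays 495 K; PV = const ⇒ V₂ = 6.93 L, P₂ = 3140 kPa.
ΔU = 0 (ideal gas, T constant).
W = nRT ln(V₂/V₁) = 5.29×8.314×495×ln(0.149) = -41400 J.
Q = ΔU + W = -41400 J.

-41400 J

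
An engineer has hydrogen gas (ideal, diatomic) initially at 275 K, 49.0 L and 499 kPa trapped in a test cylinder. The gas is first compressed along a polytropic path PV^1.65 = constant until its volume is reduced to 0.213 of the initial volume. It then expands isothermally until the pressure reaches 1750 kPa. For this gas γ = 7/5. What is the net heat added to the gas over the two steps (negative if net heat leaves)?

n = P₁V₁/(RT₁) = 499×49.0/(8.314×275) = 10.7 mol.
Step 1 — Polytropic n=1.65: T₂ = T₁(V₁/V₂)^(n−1) = 275×(4.69)^0.65 = 751 K; P₂ = P₁(V₁/V₂)^n = 6400 kPa.
W = (P₁V₁−P₂V₂)/(n−1) = (499×49.0−6400×10.4)/0.65 = -65200 J.
ΔU = nCvΔT = 10.7×20.8×(751−275) = 106000 J.
Q = ΔU + W = 40700 J.
State after step 1: P = 6400 kPa, V = 10.4 L, T = 751 K.
Step 2 — Isothermal: T stays 751 K; PV = const ⇒ V₂ = 38.2 L, P₂ = 1750 kPa.
ΔU = 0 (ideal gas, T constant).
W = nRT ln(V₂/V₁) = 10.7×8.314×751×ln(3.66) = 86600 J.
Q = ΔU + W = 86600 J.
Net over both steps: W = 21500 J, Q = 127000 J, ΔU = 106000 J.

127000 J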